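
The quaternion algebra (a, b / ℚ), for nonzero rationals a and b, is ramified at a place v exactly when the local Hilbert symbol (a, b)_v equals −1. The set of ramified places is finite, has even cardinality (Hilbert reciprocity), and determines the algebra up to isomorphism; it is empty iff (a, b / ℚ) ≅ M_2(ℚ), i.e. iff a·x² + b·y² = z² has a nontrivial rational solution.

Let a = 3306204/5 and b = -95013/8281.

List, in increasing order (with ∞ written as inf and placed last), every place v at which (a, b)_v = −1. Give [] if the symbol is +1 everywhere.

(a, b) ≡ (3795, -1173) mod (ℚ^×)²; places V = {2, 3, 5, 7, 11, 13, 17, 23, ∞}.
(a,b)_3: α=3, u≡2; β=5, v≡2 (mod 3); (2|3)=-1, (2|3)=-1; sign (−1)^1·-1^5·-1^3 = -1.
(a,b)_∞: sgn(3795)=+, sgn(-1173)=−, so +1.
(a,b)_2: α=2, β=0; u≡3, v≡3 (mod 8); ε(u)ε(v)=1·1, αω(v)=2·1, βω(u)=0·1; sum ≡ 1  ⇒  -1.
(a,b)_7: α=0, u≡4; β=-2, v≡5 (mod 7); (4|7)=+1, (5|7)=-1; sign (−1)^0·+1^-2·-1^0 = +1.
(a,b)_17: α=0, u≡2; β=1, v≡2 (mod 17); (2|17)=+1, (2|17)=+1; sign (−1)^0·+1^1·+1^0 = +1.
(a,b)_11: α=3, u≡4; β=0, v≡3 (mod 11); (4|11)=+1, (3|11)=+1; sign (−1)^0·+1^0·+1^3 = +1.
(a,b)_5: α=-1, u≡4; β=0, v≡2 (mod 5); (4|5)=+1, (2|5)=-1; sign (−1)^0·+1^0·-1^-1 = -1.
(a,b)_13: α=0, u≡1; β=-2, v≡3 (mod 13); (1|13)=+1, (3|13)=+1; sign (−1)^0·+1^-2·+1^0 = +1.
(a,b)_23: α=1, u≡18; β=1, v≡9 (mod 23); (18|23)=+1, (9|23)=+1; sign (−1)^1·+1^1·+1^1 = -1.
|Ram(3795, -1173)| = 4, even; anisotropic at {2, 3, 5, 23}.

[2, 3, 5, 23]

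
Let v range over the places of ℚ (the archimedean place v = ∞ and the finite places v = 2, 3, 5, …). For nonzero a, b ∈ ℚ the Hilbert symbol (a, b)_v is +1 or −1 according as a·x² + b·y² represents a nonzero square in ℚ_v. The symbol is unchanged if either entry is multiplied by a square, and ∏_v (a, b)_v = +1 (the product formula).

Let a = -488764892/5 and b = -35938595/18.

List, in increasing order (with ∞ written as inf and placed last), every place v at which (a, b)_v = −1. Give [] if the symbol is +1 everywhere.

[2, 11, 17, inf]

(a, b) ≡ (-7315, -248710) mod (ℚ^×)²; places V = {2, 3, 5, 7, 11, 17, 19, ∞}.
(a,b)_7: α=1, u≡6; β=1, v≡4 (mod 7); (6|7)=-1, (4|7)=+1; sign (−1)^1·-1^1·+1^1 = +1.
(a,b)_5: α=-1, u≡3; β=1, v≡2 (mod 5); (3|5)=-1, (2|5)=-1; sign (−1)^0·-1^1·-1^-1 = +1.
(a,b)_19: α=1, u≡10; β=1, v≡17 (mod 19); (10|19)=-1, (17|19)=+1; sign (−1)^1·-1^1·+1^1 = +1.
(a,b)_3: α=0, u≡2; β=-2, v≡2 (mod 3); (2|3)=-1, (2|3)=-1; sign (−1)^0·-1^-2·-1^0 = +1.
(a,b)_11: α=1, u≡6; β=1, v≡6 (mod 11); (6|11)=-1, (6|11)=-1; sign (−1)^1·-1^1·-1^1 = -1.
(a,b)_17: α=4, u≡6; β=3, v≡12 (mod 17); (6|17)=-1, (12|17)=-1; sign (−1)^0·-1^3·-1^4 = -1.
(a,b)_∞: sgn(-7315)=−, sgn(-248710)=−, so -1.
(a,b)_2: α=2, β=-1; u≡5, v≡5 (mod 8); ε(u)ε(v)=0·0, αω(v)=2·1, βω(u)=-1·1; sum ≡ 1  ⇒  -1.
|Ram(-7315, -248710)| = 4, even; anisotropic at {2, 11, 17, ∞}.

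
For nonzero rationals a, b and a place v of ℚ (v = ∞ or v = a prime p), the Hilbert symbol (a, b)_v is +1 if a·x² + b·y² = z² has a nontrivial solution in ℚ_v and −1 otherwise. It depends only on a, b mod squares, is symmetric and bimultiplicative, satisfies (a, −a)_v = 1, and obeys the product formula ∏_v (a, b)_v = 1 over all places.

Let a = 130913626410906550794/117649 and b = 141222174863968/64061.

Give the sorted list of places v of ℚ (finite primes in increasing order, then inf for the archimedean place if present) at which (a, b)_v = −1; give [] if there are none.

[2, 11]

(a, b) ≡ (206074, 638) mod (ℚ^×)²; places V = {2, 3, 7, 11, 17, 19, 29, 37, 47, 53, ∞}.
(a,b)_3: α=2, u≡1; β=0, v≡2 (mod 3); (1|3)=+1, (2|3)=-1; sign (−1)^0·+1^0·-1^2 = +1.
(a,b)_53: α=0, u≡52; β=2, v≡21 (mod 53); (52|53)=+1, (21|53)=-1; sign (−1)^0·+1^2·-1^0 = +1.
(a,b)_2: α=1, β=5; u≡5, v≡7 (mod 8); ε(u)ε(v)=0·1, αω(v)=1·0, βω(u)=5·1; sum ≡ 1  ⇒  -1.
(a,b)_29: α=1, u≡1; β=-1, v≡6 (mod 29); (1|29)=+1, (6|29)=+1; sign (−1)^0·+1^-1·+1^1 = +1.
(a,b)_47: α=0, u≡33; β=-2, v≡28 (mod 47); (33|47)=-1, (28|47)=+1; sign (−1)^0·-1^-2·+1^0 = +1.
(a,b)_37: α=4, u≡1; β=2, v≡21 (mod 37); (1|37)=+1, (21|37)=+1; sign (−1)^0·+1^2·+1^4 = +1.
(a,b)_11: α=1, u≡4; β=1, v≡4 (mod 11); (4|11)=+1, (4|11)=+1; sign (−1)^1·+1^1·+1^1 = -1.
(a,b)_∞: sgn(206074)=+, sgn(638)=+, so +1.
(a,b)_19: α=5, u≡6; β=2, v≡9 (mod 19); (6|19)=+1, (9|19)=+1; sign (−1)^0·+1^2·+1^5 = +1.
(a,b)_7: α=-6, u≡2; β=0, v≡4 (mod 7); (2|7)=+1, (4|7)=+1; sign (−1)^0·+1^0·+1^-6 = +1.
(a,b)_17: α=3, u≡4; β=2, v≡9 (mod 17); (4|17)=+1, (9|17)=+1; sign (−1)^0·+1^2·+1^3 = +1.
Ram(206074, 638) = {2, 11}; no ℚ_2-point on the conic.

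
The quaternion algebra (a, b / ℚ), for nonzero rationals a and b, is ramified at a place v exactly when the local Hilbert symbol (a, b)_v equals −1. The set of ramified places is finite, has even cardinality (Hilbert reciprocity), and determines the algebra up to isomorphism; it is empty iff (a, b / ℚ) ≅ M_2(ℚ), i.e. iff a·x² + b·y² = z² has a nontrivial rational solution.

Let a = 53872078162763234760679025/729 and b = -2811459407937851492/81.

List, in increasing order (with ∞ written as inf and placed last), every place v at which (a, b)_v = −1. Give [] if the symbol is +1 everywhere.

Mod squares: a ≡ 41, b ≡ -74777. Check v ∈ {∞, 2, 3, 5, 37, 41, 43, 47}.
v=5: a=5^2·(≡4), b=5^0·(≡3) mod 5; (4|5)=+1, (3|5)=-1; (−1)^{2·0·2}·(+1)^0·(-1)^2 = +1.
v=41: a=41^3·(≡9), b=41^2·(≡22) mod 41; (9|41)=+1, (22|41)=-1; (−1)^{3·2·20}·(+1)^2·(-1)^3 = -1.
v=2: v_2(a)=0, v_2(b)=2; units ≡ 1, 7 (mod 8); ε·ε+αω+βω = 0·1+0·0+2·0 ≡ 0  ⇒  (a,b)_2 = +1.
v=∞: 41 > 0 and -74777 < 0  ⇒  (a,b)_∞ = +1.
v=43: a=43^4·(≡4), b=43^3·(≡36) mod 43; (4|43)=+1, (36|43)=+1; (−1)^{4·3·21}·(+1)^3·(+1)^4 = +1.
v=47: a=47^4·(≡40), b=47^3·(≡4) mod 47; (40|47)=-1, (4|47)=+1; (−1)^{4·3·23}·(-1)^3·(+1)^4 = -1.
v=37: a=37^4·(≡12), b=37^3·(≡2) mod 37; (12|37)=+1, (2|37)=-1; (−1)^{4·3·18}·(+1)^3·(-1)^4 = +1.
v=3: a=3^-6·(≡2), b=3^-4·(≡1) mod 3; (2|3)=-1, (1|3)=+1; (−1)^{-6·-4·1}·(-1)^-4·(+1)^-6 = +1.
(41, -74777 / ℚ) ramifies at {41, 47}: a division algebra.

[41, 47]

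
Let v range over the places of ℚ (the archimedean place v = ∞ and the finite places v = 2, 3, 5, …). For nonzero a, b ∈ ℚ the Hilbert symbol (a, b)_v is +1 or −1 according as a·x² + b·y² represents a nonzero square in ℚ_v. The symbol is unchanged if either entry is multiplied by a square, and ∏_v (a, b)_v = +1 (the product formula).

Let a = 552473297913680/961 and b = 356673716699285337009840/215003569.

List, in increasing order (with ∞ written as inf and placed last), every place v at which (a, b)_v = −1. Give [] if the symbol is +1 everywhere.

(a, b) ≡ (5, 37835) mod (ℚ^×)²; places V = {2, 3, 5, 7, 11, 13, 17, 23, 31, 43, 47, ∞}.
(a,b)_2: α=4, β=4; u≡5, v≡3 (mod 8); ε(u)ε(v)=0·1, αω(v)=4·1, βω(u)=4·1; sum ≡ 0  ⇒  +1.
(a,b)_47: α=2, u≡11; β=3, v≡28 (mod 47); (11|47)=-1, (28|47)=+1; sign (−1)^0·-1^3·+1^2 = -1.
(a,b)_5: α=1, u≡1; β=1, v≡2 (mod 5); (1|5)=+1, (2|5)=-1; sign (−1)^0·+1^1·-1^1 = -1.
(a,b)_11: α=2, u≡4; β=-2, v≡7 (mod 11); (4|11)=+1, (7|11)=-1; sign (−1)^0·+1^-2·-1^2 = +1.
(a,b)_17: α=2, u≡11; β=4, v≡3 (mod 17); (11|17)=-1, (3|17)=-1; sign (−1)^0·-1^4·-1^2 = +1.
(a,b)_31: α=-2, u≡2; β=-2, v≡3 (mod 31); (2|31)=+1, (3|31)=-1; sign (−1)^0·+1^-2·-1^-2 = +1.
(a,b)_7: α=0, u≡5; β=3, v≡4 (mod 7); (5|7)=-1, (4|7)=+1; sign (−1)^0·-1^3·+1^0 = -1.
(a,b)_23: α=2, u≡21; β=3, v≡2 (mod 23); (21|23)=-1, (2|23)=+1; sign (−1)^0·-1^3·+1^2 = -1.
(a,b)_43: α=0, u≡2; β=-2, v≡17 (mod 43); (2|43)=-1, (17|43)=+1; sign (−1)^0·-1^-2·+1^0 = +1.
(a,b)_13: α=2, u≡8; β=2, v≡5 (mod 13); (8|13)=-1, (5|13)=-1; sign (−1)^0·-1^2·-1^2 = +1.
(a,b)_∞: sgn(5)=+, sgn(37835)=+, so +1.
(a,b)_3: α=0, u≡2; β=6, v≡2 (mod 3); (2|3)=-1, (2|3)=-1; sign (−1)^0·-1^6·-1^0 = +1.
|Ram(5, 37835)| = 4, even; anisotropic at {5, 7, 23, 47}.

[5, 7, 23, 47]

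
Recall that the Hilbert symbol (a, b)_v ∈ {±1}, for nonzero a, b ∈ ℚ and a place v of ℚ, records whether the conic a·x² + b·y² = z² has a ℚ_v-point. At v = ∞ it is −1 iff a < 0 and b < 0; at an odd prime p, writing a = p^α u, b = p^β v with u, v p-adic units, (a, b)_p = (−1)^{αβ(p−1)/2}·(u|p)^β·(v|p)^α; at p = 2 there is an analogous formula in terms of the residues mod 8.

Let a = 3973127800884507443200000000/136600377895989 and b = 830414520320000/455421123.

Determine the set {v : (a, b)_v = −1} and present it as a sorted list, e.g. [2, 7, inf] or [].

[2, 17]

Mod squares: a ≡ 462, b ≡ 7854. Check v ∈ {∞, 2, 3, 5, 7, 11, 17, 23, 29, 37}.
v=29: a=29^2·(≡12), b=29^0·(≡28) mod 29; (12|29)=-1, (28|29)=+1; (−1)^{2·0·14}·(-1)^0·(+1)^2 = +1.
v=7: a=7^-1·(≡6), b=7^1·(≡1) mod 7; (6|7)=-1, (1|7)=+1; (−1)^{-1·1·3}·(-1)^1·(+1)^-1 = +1.
v=37: a=37^-4·(≡32), b=37^-4·(≡27) mod 37; (32|37)=-1, (27|37)=+1; (−1)^{-4·-4·18}·(-1)^-4·(+1)^-4 = +1.
v=2: v_2(a)=31, v_2(b)=23; units ≡ 7, 7 (mod 8); ε·ε+αω+βω = 1·1+31·0+23·0 ≡ 1  ⇒  (a,b)_2 = -1.
v=23: a=23^-2·(≡2), b=23^0·(≡20) mod 23; (2|23)=+1, (20|23)=-1; (−1)^{-2·0·11}·(+1)^0·(-1)^-2 = +1.
v=5: a=5^8·(≡3), b=5^4·(≡4) mod 5; (3|5)=-1, (4|5)=+1; (−1)^{8·4·2}·(-1)^4·(+1)^8 = +1.
v=11: a=11^7·(≡3), b=11^3·(≡7) mod 11; (3|11)=+1, (7|11)=-1; (−1)^{7·3·5}·(+1)^3·(-1)^7 = +1.
v=∞: 462 > 0 and 7854 > 0  ⇒  (a,b)_∞ = +1.
v=3: a=3^-9·(≡1), b=3^-5·(≡2) mod 3; (1|3)=+1, (2|3)=-1; (−1)^{-9·-5·1}·(+1)^-5·(-1)^-9 = +1.
v=17: a=17^2·(≡6), b=17^1·(≡12) mod 17; (6|17)=-1, (12|17)=-1; (−1)^{2·1·8}·(-1)^1·(-1)^2 = -1.
|Ram(462, 7854)| = 2, even; anisotropic at {2, 17}.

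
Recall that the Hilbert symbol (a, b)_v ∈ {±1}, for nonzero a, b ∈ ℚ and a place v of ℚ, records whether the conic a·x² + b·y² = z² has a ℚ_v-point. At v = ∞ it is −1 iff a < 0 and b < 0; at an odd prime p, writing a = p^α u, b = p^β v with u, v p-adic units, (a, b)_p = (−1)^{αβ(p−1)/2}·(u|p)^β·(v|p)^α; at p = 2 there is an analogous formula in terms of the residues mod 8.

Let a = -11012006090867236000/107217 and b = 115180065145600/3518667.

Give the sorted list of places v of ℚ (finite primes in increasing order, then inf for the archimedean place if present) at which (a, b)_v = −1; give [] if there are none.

[3, 5, 7, 13]

(a, b) ≡ (-330, 273) mod (ℚ^×)²; places V = {2, 3, 5, 7, 11, 13, 19, 41, ∞}.
(a,b)_13: α=2, u≡6; β=1, v≡2 (mod 13); (6|13)=-1, (2|13)=-1; sign (−1)^0·-1^1·-1^2 = -1.
(a,b)_41: α=4, u≡25; β=2, v≡38 (mod 41); (25|41)=+1, (38|41)=-1; sign (−1)^0·+1^2·-1^4 = +1.
(a,b)_2: α=5, β=8; u≡3, v≡1 (mod 8); ε(u)ε(v)=1·0, αω(v)=5·0, βω(u)=8·1; sum ≡ 0  ⇒  +1.
(a,b)_∞: sgn(-330)=−, sgn(273)=+, so +1.
(a,b)_7: α=8, u≡5; β=7, v≡1 (mod 7); (5|7)=-1, (1|7)=+1; sign (−1)^0·-1^7·+1^8 = -1.
(a,b)_5: α=3, u≡1; β=2, v≡2 (mod 5); (1|5)=+1, (2|5)=-1; sign (−1)^0·+1^2·-1^3 = -1.
(a,b)_19: α=-2, u≡3; β=-4, v≡4 (mod 19); (3|19)=-1, (4|19)=+1; sign (−1)^0·-1^-4·+1^-2 = +1.
(a,b)_11: α=-1, u≡4; β=0, v≡9 (mod 11); (4|11)=+1, (9|11)=+1; sign (−1)^0·+1^0·+1^-1 = +1.
(a,b)_3: α=-3, u≡1; β=-3, v≡1 (mod 3); (1|3)=+1, (1|3)=+1; sign (−1)^1·+1^-3·+1^-3 = -1.
Ram(-330, 273) = {3, 5, 7, 13}; no ℚ_3-point on the conic.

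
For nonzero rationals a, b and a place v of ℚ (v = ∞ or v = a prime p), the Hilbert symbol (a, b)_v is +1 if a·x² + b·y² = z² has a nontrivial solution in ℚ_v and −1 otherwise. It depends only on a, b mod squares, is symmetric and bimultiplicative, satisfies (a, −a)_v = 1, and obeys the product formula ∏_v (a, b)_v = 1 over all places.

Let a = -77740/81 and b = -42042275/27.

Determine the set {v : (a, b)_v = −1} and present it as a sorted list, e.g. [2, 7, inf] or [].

[3, 5, 11, inf]

Mod squares: a ≡ -115, b ≡ -33. Check v ∈ {∞, 2, 3, 5, 11, 13, 17, 23}.
v=5: a=5^1·(≡2), b=5^2·(≡2) mod 5; (2|5)=-1, (2|5)=-1; (−1)^{1·2·2}·(-1)^2·(-1)^1 = -1.
v=∞: -115 < 0 and -33 < 0  ⇒  (a,b)_∞ = -1.
v=13: a=13^2·(≡7), b=13^0·(≡11) mod 13; (7|13)=-1, (11|13)=-1; (−1)^{2·0·6}·(-1)^0·(-1)^2 = +1.
v=2: v_2(a)=2, v_2(b)=0; units ≡ 5, 7 (mod 8); ε·ε+αω+βω = 0·1+2·0+0·1 ≡ 0  ⇒  (a,b)_2 = +1.
v=17: a=17^0·(≡4), b=17^2·(≡13) mod 17; (4|17)=+1, (13|17)=+1; (−1)^{0·2·8}·(+1)^2·(+1)^0 = +1.
v=3: a=3^-4·(≡2), b=3^-3·(≡1) mod 3; (2|3)=-1, (1|3)=+1; (−1)^{-4·-3·1}·(-1)^-3·(+1)^-4 = -1.
v=23: a=23^1·(≡2), b=23^2·(≡9) mod 23; (2|23)=+1, (9|23)=+1; (−1)^{1·2·11}·(+1)^2·(+1)^1 = +1.
v=11: a=11^0·(≡2), b=11^1·(≡7) mod 11; (2|11)=-1, (7|11)=-1; (−1)^{0·1·5}·(-1)^1·(-1)^0 = -1.
|Ram(-115, -33)| = 4, even; anisotropic at {3, 5, 11, ∞}.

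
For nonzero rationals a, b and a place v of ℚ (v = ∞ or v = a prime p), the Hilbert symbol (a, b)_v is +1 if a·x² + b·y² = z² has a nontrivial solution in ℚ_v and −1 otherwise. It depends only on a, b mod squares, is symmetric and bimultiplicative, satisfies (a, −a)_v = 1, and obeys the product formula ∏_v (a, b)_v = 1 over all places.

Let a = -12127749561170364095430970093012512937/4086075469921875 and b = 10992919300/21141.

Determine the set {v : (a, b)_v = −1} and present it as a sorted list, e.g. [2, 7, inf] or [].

[3, 11, 19, 29]

(a, b) ≡ (-24237939, 8830877) mod (ℚ^×)²; places V = {2, 3, 5, 11, 13, 17, 19, 29, 31, 37, 43, 47, ∞}.
(a,b)_3: α=-21, u≡2; β=-6, v≡2 (mod 3); (2|3)=-1, (2|3)=-1; sign (−1)^0·-1^-6·-1^-21 = -1.
(a,b)_5: α=-8, u≡1; β=2, v≡2 (mod 5); (1|5)=+1, (2|5)=-1; sign (−1)^0·+1^2·-1^-8 = +1.
(a,b)_19: α=7, u≡5; β=3, v≡17 (mod 19); (5|19)=+1, (17|19)=+1; sign (−1)^1·+1^3·+1^7 = -1.
(a,b)_43: α=1, u≡11; β=0, v≡40 (mod 43); (11|43)=+1, (40|43)=+1; sign (−1)^0·+1^0·+1^1 = +1.
(a,b)_47: α=4, u≡18; β=1, v≡24 (mod 47); (18|47)=+1, (24|47)=+1; sign (−1)^0·+1^1·+1^4 = +1.
(a,b)_17: α=2, u≡1; β=0, v≡3 (mod 17); (1|17)=+1, (3|17)=-1; sign (−1)^0·+1^0·-1^2 = +1.
(a,b)_11: α=3, u≡9; β=1, v≡3 (mod 11); (9|11)=+1, (3|11)=+1; sign (−1)^1·+1^1·+1^3 = -1.
(a,b)_13: α=2, u≡2; β=0, v≡4 (mod 13); (2|13)=-1, (4|13)=+1; sign (−1)^0·-1^0·+1^2 = +1.
(a,b)_37: α=2, u≡9; β=0, v≡8 (mod 37); (9|37)=+1, (8|37)=-1; sign (−1)^0·+1^0·-1^2 = +1.
(a,b)_2: α=0, β=2; u≡5, v≡5 (mod 8); ε(u)ε(v)=0·0, αω(v)=0·1, βω(u)=2·1; sum ≡ 0  ⇒  +1.
(a,b)_31: α=3, u≡23; β=1, v≡2 (mod 31); (23|31)=-1, (2|31)=+1; sign (−1)^1·-1^1·+1^3 = +1.
(a,b)_∞: sgn(-24237939)=−, sgn(8830877)=+, so +1.
(a,b)_29: α=3, u≡27; β=-1, v≡20 (mod 29); (27|29)=-1, (20|29)=+1; sign (−1)^0·-1^-1·+1^3 = -1.
(-24237939, 8830877 / ℚ) ramifies at {3, 11, 19, 29}: a division algebra.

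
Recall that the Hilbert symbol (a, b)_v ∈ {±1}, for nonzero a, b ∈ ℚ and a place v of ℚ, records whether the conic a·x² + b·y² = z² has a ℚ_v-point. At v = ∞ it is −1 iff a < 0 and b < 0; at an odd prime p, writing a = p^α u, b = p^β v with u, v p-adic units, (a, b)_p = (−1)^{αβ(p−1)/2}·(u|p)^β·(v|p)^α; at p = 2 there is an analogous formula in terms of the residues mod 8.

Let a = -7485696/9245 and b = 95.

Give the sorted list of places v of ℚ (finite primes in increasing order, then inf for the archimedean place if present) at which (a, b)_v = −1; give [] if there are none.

[2, 19]

Mod squares: a ≡ -5, b ≡ 95. Check v ∈ {∞, 2, 3, 5, 19, 43}.
v=2: v_2(a)=8, v_2(b)=0; units ≡ 3, 7 (mod 8); ε·ε+αω+βω = 1·1+8·0+0·1 ≡ 1  ⇒  (a,b)_2 = -1.
v=5: a=5^-1·(≡1), b=5^1·(≡4) mod 5; (1|5)=+1, (4|5)=+1; (−1)^{-1·1·2}·(+1)^1·(+1)^-1 = +1.
v=19: a=19^2·(≡8), b=19^1·(≡5) mod 19; (8|19)=-1, (5|19)=+1; (−1)^{2·1·9}·(-1)^1·(+1)^2 = -1.
v=3: a=3^4·(≡1), b=3^0·(≡2) mod 3; (1|3)=+1, (2|3)=-1; (−1)^{4·0·1}·(+1)^0·(-1)^4 = +1.
v=∞: -5 < 0 and 95 > 0  ⇒  (a,b)_∞ = +1.
v=43: a=43^-2·(≡9), b=43^0·(≡9) mod 43; (9|43)=+1, (9|43)=+1; (−1)^{-2·0·21}·(+1)^0·(+1)^-2 = +1.
|Ram(-5, 95)| = 2, even; anisotropic at {2, 19}.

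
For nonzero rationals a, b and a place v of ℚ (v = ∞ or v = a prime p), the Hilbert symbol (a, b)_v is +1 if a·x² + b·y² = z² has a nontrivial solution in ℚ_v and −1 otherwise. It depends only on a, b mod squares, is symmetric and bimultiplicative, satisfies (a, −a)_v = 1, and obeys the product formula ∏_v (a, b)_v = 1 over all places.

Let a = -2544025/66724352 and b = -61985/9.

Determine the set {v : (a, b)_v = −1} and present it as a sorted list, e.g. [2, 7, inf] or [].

[2, 5, 23, inf]

(a, b) ≡ (-2, -1265) mod (ℚ^×)²; places V = {2, 3, 5, 7, 11, 19, 23, 29, ∞}.
(a,b)_2: α=-9, β=0; u≡7, v≡7 (mod 8); ε(u)ε(v)=1·1, αω(v)=-9·0, βω(u)=0·0; sum ≡ 1  ⇒  -1.
(a,b)_29: α=2, u≡12; β=0, v≡18 (mod 29); (12|29)=-1, (18|29)=-1; sign (−1)^0·-1^0·-1^2 = +1.
(a,b)_23: α=0, u≡22; β=1, v≡20 (mod 23); (22|23)=-1, (20|23)=-1; sign (−1)^0·-1^1·-1^0 = -1.
(a,b)_∞: sgn(-2)=−, sgn(-1265)=−, so -1.
(a,b)_19: α=-4, u≡1; β=0, v≡14 (mod 19); (1|19)=+1, (14|19)=-1; sign (−1)^0·+1^0·-1^-4 = +1.
(a,b)_11: α=2, u≡9; β=1, v≡7 (mod 11); (9|11)=+1, (7|11)=-1; sign (−1)^0·+1^1·-1^2 = +1.
(a,b)_7: α=0, u≡3; β=2, v≡1 (mod 7); (3|7)=-1, (1|7)=+1; sign (−1)^0·-1^2·+1^0 = +1.
(a,b)_5: α=2, u≡2; β=1, v≡2 (mod 5); (2|5)=-1, (2|5)=-1; sign (−1)^0·-1^1·-1^2 = -1.
(a,b)_3: α=0, u≡1; β=-2, v≡1 (mod 3); (1|3)=+1, (1|3)=+1; sign (−1)^0·+1^-2·+1^0 = +1.
|Ram(-2, -1265)| = 4, even; anisotropic at {2, 5, 23, ∞}.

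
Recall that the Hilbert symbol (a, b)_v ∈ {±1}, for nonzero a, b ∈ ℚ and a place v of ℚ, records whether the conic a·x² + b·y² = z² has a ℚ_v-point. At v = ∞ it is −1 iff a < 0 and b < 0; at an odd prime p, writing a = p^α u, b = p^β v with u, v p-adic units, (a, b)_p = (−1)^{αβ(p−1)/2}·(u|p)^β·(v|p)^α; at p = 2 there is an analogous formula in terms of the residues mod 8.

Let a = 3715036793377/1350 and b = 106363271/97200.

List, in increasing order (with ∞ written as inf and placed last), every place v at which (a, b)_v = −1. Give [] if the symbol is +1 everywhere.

[2, 3, 19, 29, 37, 41]

(a, b) ≡ (456383382, 22533) mod (ℚ^×)²; places V = {2, 3, 5, 7, 13, 17, 19, 29, 37, 41, ∞}.
(a,b)_17: α=2, u≡10; β=2, v≡16 (mod 17); (10|17)=-1, (16|17)=+1; sign (−1)^0·-1^2·+1^2 = +1.
(a,b)_5: α=-2, u≡3; β=-2, v≡2 (mod 5); (3|5)=-1, (2|5)=-1; sign (−1)^0·-1^-2·-1^-2 = +1.
(a,b)_3: α=-3, u≡2; β=-5, v≡2 (mod 3); (2|3)=-1, (2|3)=-1; sign (−1)^1·-1^-5·-1^-3 = -1.
(a,b)_7: α=1, u≡1; β=3, v≡5 (mod 7); (1|7)=+1, (5|7)=-1; sign (−1)^1·+1^3·-1^1 = +1.
(a,b)_∞: sgn(456383382)=+, sgn(22533)=+, so +1.
(a,b)_2: α=-1, β=-4; u≡3, v≡5 (mod 8); ε(u)ε(v)=1·0, αω(v)=-1·1, βω(u)=-4·1; sum ≡ 1  ⇒  -1.
(a,b)_29: α=1, u≡18; β=1, v≡24 (mod 29); (18|29)=-1, (24|29)=+1; sign (−1)^0·-1^1·+1^1 = -1.
(a,b)_41: α=1, u≡28; β=0, v≡7 (mod 41); (28|41)=-1, (7|41)=-1; sign (−1)^0·-1^0·-1^1 = -1.
(a,b)_37: α=1, u≡26; β=1, v≡5 (mod 37); (26|37)=+1, (5|37)=-1; sign (−1)^0·+1^1·-1^1 = -1.
(a,b)_13: α=3, u≡2; β=0, v≡12 (mod 13); (2|13)=-1, (12|13)=+1; sign (−1)^0·-1^0·+1^3 = +1.
(a,b)_19: α=1, u≡9; β=0, v≡10 (mod 19); (9|19)=+1, (10|19)=-1; sign (−1)^0·+1^0·-1^1 = -1.
|Ram(456383382, 22533)| = 6, even; anisotropic at {2, 3, 19, 29, 37, 41}.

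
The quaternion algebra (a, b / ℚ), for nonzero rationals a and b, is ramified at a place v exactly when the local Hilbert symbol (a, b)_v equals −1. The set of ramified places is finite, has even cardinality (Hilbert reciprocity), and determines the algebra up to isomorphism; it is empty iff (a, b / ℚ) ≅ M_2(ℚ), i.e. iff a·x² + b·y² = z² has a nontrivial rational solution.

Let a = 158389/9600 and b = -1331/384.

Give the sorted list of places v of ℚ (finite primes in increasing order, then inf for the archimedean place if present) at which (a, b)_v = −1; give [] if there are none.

Mod squares: a ≡ 7854, b ≡ -66. Check v ∈ {∞, 2, 3, 5, 7, 11, 17}.
v=7: a=7^1·(≡1), b=7^0·(≡1) mod 7; (1|7)=+1, (1|7)=+1; (−1)^{1·0·3}·(+1)^0·(+1)^1 = +1.
v=17: a=17^1·(≡10), b=17^0·(≡8) mod 17; (10|17)=-1, (8|17)=+1; (−1)^{1·0·8}·(-1)^0·(+1)^1 = +1.
v=3: a=3^-1·(≡2), b=3^-1·(≡2) mod 3; (2|3)=-1, (2|3)=-1; (−1)^{-1·-1·1}·(-1)^-1·(-1)^-1 = -1.
v=∞: 7854 > 0 and -66 < 0  ⇒  (a,b)_∞ = +1.
v=2: v_2(a)=-7, v_2(b)=-7; units ≡ 7, 7 (mod 8); ε·ε+αω+βω = 1·1+-7·0+-7·0 ≡ 1  ⇒  (a,b)_2 = -1.
v=5: a=5^-2·(≡1), b=5^0·(≡1) mod 5; (1|5)=+1, (1|5)=+1; (−1)^{-2·0·2}·(+1)^0·(+1)^-2 = +1.
v=11: a=11^3·(≡8), b=11^3·(≡1) mod 11; (8|11)=-1, (1|11)=+1; (−1)^{3·3·5}·(-1)^3·(+1)^3 = +1.
|Ram(7854, -66)| = 2, even; anisotropic at {2, 3}.

[2, 3]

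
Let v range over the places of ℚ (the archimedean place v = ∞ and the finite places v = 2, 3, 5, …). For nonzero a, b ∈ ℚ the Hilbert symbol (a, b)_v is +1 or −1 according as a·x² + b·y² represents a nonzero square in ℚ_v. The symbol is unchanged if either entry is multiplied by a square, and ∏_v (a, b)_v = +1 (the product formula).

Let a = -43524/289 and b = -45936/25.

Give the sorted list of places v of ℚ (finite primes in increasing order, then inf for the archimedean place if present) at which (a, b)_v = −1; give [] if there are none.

[3, 13, 31, inf]

(a, b) ≡ (-1209, -319) mod (ℚ^×)²; places V = {2, 3, 5, 11, 13, 17, 29, 31, ∞}.
(a,b)_13: α=1, u≡2; β=0, v≡7 (mod 13); (2|13)=-1, (7|13)=-1; sign (−1)^0·-1^0·-1^1 = -1.
(a,b)_11: α=0, u≡1; β=1, v≡5 (mod 11); (1|11)=+1, (5|11)=+1; sign (−1)^0·+1^1·+1^0 = +1.
(a,b)_31: α=1, u≡27; β=0, v≡30 (mod 31); (27|31)=-1, (30|31)=-1; sign (−1)^0·-1^0·-1^1 = -1.
(a,b)_5: α=0, u≡4; β=-2, v≡4 (mod 5); (4|5)=+1, (4|5)=+1; sign (−1)^0·+1^-2·+1^0 = +1.
(a,b)_17: α=-2, u≡13; β=0, v≡4 (mod 17); (13|17)=+1, (4|17)=+1; sign (−1)^0·+1^0·+1^-2 = +1.
(a,b)_2: α=2, β=4; u≡7, v≡1 (mod 8); ε(u)ε(v)=1·0, αω(v)=2·0, βω(u)=4·0; sum ≡ 0  ⇒  +1.
(a,b)_3: α=3, u≡2; β=2, v≡2 (mod 3); (2|3)=-1, (2|3)=-1; sign (−1)^0·-1^2·-1^3 = -1.
(a,b)_∞: sgn(-1209)=−, sgn(-319)=−, so -1.
(a,b)_29: α=0, u≡24; β=1, v≡19 (mod 29); (24|29)=+1, (19|29)=-1; sign (−1)^0·+1^1·-1^0 = +1.
|Ram(-1209, -319)| = 4, even; anisotropic at {3, 13, 31, ∞}.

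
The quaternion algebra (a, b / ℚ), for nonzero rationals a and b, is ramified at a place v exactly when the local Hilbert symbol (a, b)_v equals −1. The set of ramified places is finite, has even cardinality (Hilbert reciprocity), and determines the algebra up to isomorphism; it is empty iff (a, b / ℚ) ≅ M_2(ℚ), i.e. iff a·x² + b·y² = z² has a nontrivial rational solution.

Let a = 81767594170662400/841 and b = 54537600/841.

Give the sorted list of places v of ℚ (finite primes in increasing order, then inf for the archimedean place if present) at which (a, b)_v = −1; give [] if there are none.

Mod squares: a ≡ 2926, b ≡ 34086. Check v ∈ {∞, 2, 3, 5, 7, 11, 13, 17, 19, 23, 29}.
v=3: a=3^0·(≡1), b=3^1·(≡1) mod 3; (1|3)=+1, (1|3)=+1; (−1)^{0·1·1}·(+1)^1·(+1)^0 = +1.
v=29: a=29^-2·(≡2), b=29^-2·(≡26) mod 29; (2|29)=-1, (26|29)=-1; (−1)^{-2·-2·14}·(-1)^-2·(-1)^-2 = +1.
v=11: a=11^1·(≡10), b=11^0·(≡8) mod 11; (10|11)=-1, (8|11)=-1; (−1)^{1·0·5}·(-1)^0·(-1)^1 = -1.
v=∞: 2926 > 0 and 34086 > 0  ⇒  (a,b)_∞ = +1.
v=13: a=13^4·(≡12), b=13^1·(≡1) mod 13; (12|13)=+1, (1|13)=+1; (−1)^{4·1·6}·(+1)^1·(+1)^4 = +1.
v=23: a=23^2·(≡11), b=23^1·(≡10) mod 23; (11|23)=-1, (10|23)=-1; (−1)^{2·1·11}·(-1)^1·(-1)^2 = -1.
v=2: v_2(a)=9, v_2(b)=7; units ≡ 7, 3 (mod 8); ε·ε+αω+βω = 1·1+9·1+7·0 ≡ 0  ⇒  (a,b)_2 = +1.
v=19: a=19^1·(≡12), b=19^1·(≡14) mod 19; (12|19)=-1, (14|19)=-1; (−1)^{1·1·9}·(-1)^1·(-1)^1 = -1.
v=5: a=5^2·(≡1), b=5^2·(≡4) mod 5; (1|5)=+1, (4|5)=+1; (−1)^{2·2·2}·(+1)^2·(+1)^2 = +1.
v=7: a=7^1·(≡3), b=7^0·(≡5) mod 7; (3|7)=-1, (5|7)=-1; (−1)^{1·0·3}·(-1)^0·(-1)^1 = -1.
v=17: a=17^2·(≡4), b=17^0·(≡13) mod 17; (4|17)=+1, (13|17)=+1; (−1)^{2·0·8}·(+1)^0·(+1)^2 = +1.
|Ram(2926, 34086)| = 4, even; anisotropic at {7, 11, 19, 23}.

[7, 11, 19, 23]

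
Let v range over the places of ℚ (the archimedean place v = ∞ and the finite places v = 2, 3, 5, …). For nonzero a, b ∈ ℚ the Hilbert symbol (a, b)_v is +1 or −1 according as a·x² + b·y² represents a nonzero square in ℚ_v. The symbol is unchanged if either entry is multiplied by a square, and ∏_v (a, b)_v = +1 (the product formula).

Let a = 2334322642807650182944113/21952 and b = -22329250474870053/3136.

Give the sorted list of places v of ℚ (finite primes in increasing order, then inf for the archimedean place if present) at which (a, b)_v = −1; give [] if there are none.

(a, b) ≡ (152551, -533) mod (ℚ^×)²; places V = {2, 3, 7, 11, 13, 19, 31, 37, 41, ∞}.
(a,b)_41: α=2, u≡36; β=1, v≡28 (mod 41); (36|41)=+1, (28|41)=-1; sign (−1)^0·+1^1·-1^2 = +1.
(a,b)_37: α=3, u≡1; β=2, v≡15 (mod 37); (1|37)=+1, (15|37)=-1; sign (−1)^0·+1^2·-1^3 = -1.
(a,b)_11: α=2, u≡3; β=2, v≡6 (mod 11); (3|11)=+1, (6|11)=-1; sign (−1)^0·+1^2·-1^2 = +1.
(a,b)_7: α=-3, u≡4; β=-2, v≡6 (mod 7); (4|7)=+1, (6|7)=-1; sign (−1)^0·+1^-2·-1^-3 = -1.
(a,b)_31: α=3, u≡11; β=2, v≡25 (mod 31); (11|31)=-1, (25|31)=+1; sign (−1)^0·-1^2·+1^3 = +1.
(a,b)_3: α=8, u≡1; β=6, v≡1 (mod 3); (1|3)=+1, (1|3)=+1; sign (−1)^0·+1^6·+1^8 = +1.
(a,b)_∞: sgn(152551)=+, sgn(-533)=−, so +1.
(a,b)_13: α=2, u≡1; β=1, v≡7 (mod 13); (1|13)=+1, (7|13)=-1; sign (−1)^0·+1^1·-1^2 = +1.
(a,b)_19: α=3, u≡6; β=2, v≡12 (mod 19); (6|19)=+1, (12|19)=-1; sign (−1)^0·+1^2·-1^3 = -1.
(a,b)_2: α=-6, β=-6; u≡7, v≡3 (mod 8); ε(u)ε(v)=1·1, αω(v)=-6·1, βω(u)=-6·0; sum ≡ 1  ⇒  -1.
Ram(152551, -533) = {2, 7, 19, 37}; no ℚ_2-point on the conic.

[2, 7, 19, 37]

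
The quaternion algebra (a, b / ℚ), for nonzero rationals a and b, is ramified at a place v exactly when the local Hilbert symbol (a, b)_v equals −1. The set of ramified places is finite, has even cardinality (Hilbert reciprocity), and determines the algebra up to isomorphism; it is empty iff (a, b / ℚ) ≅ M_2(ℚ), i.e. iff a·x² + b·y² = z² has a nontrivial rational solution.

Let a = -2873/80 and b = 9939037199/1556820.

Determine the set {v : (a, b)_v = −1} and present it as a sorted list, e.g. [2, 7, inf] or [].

(a, b) ≡ (-85, 595) mod (ℚ^×)²; places V = {2, 3, 5, 7, 13, 17, 19, 31, 37, ∞}.
(a,b)_5: α=-1, u≡2; β=-1, v≡1 (mod 5); (2|5)=-1, (1|5)=+1; sign (−1)^0·-1^-1·+1^-1 = -1.
(a,b)_∞: sgn(-85)=−, sgn(595)=+, so +1.
(a,b)_13: α=2, u≡11; β=2, v≡3 (mod 13); (11|13)=-1, (3|13)=+1; sign (−1)^0·-1^2·+1^2 = +1.
(a,b)_31: α=0, u≡4; β=-2, v≡24 (mod 31); (4|31)=+1, (24|31)=-1; sign (−1)^0·+1^-2·-1^0 = +1.
(a,b)_2: α=-4, β=-2; u≡3, v≡3 (mod 8); ε(u)ε(v)=1·1, αω(v)=-4·1, βω(u)=-2·1; sum ≡ 1  ⇒  -1.
(a,b)_17: α=1, u≡10; β=1, v≡8 (mod 17); (10|17)=-1, (8|17)=+1; sign (−1)^0·-1^1·+1^1 = -1.
(a,b)_7: α=0, u≡6; β=1, v≡1 (mod 7); (6|7)=-1, (1|7)=+1; sign (−1)^0·-1^1·+1^0 = -1.
(a,b)_3: α=0, u≡2; β=-4, v≡1 (mod 3); (2|3)=-1, (1|3)=+1; sign (−1)^0·-1^-4·+1^0 = +1.
(a,b)_37: α=0, u≡33; β=2, v≡33 (mod 37); (33|37)=+1, (33|37)=+1; sign (−1)^0·+1^2·+1^0 = +1.
(a,b)_19: α=0, u≡18; β=2, v≡5 (mod 19); (18|19)=-1, (5|19)=+1; sign (−1)^0·-1^2·+1^0 = +1.
(-85, 595 / ℚ) ramifies at {2, 5, 7, 17}: a division algebra.

[2, 5, 7, 17]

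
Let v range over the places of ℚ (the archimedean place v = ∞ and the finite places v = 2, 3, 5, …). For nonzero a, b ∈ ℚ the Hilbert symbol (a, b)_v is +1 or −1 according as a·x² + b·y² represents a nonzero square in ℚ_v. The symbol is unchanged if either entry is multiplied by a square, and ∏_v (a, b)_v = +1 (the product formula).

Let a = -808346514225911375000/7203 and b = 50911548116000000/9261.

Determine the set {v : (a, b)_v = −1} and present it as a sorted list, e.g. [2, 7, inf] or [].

[7, 19]

Mod squares: a ≡ -150306, b ≡ 13070841. Check v ∈ {∞, 2, 3, 5, 7, 11, 13, 17, 19, 41, 47}.
v=2: v_2(a)=3, v_2(b)=8; units ≡ 7, 1 (mod 8); ε·ε+αω+βω = 1·0+3·0+8·0 ≡ 0  ⇒  (a,b)_2 = +1.
v=11: a=11^4·(≡5), b=11^2·(≡4) mod 11; (5|11)=+1, (4|11)=+1; (−1)^{4·2·5}·(+1)^2·(+1)^4 = +1.
v=5: a=5^6·(≡4), b=5^6·(≡4) mod 5; (4|5)=+1, (4|5)=+1; (−1)^{6·6·2}·(+1)^6·(+1)^6 = +1.
v=7: a=7^-4·(≡5), b=7^-3·(≡5) mod 7; (5|7)=-1, (5|7)=-1; (−1)^{-4·-3·3}·(-1)^-3·(-1)^-4 = -1.
v=19: a=19^2·(≡3), b=19^1·(≡16) mod 19; (3|19)=-1, (16|19)=+1; (−1)^{2·1·9}·(-1)^1·(+1)^2 = -1.
v=47: a=47^1·(≡45), b=47^1·(≡27) mod 47; (45|47)=-1, (27|47)=+1; (−1)^{1·1·23}·(-1)^1·(+1)^1 = +1.
v=17: a=17^2·(≡15), b=17^1·(≡12) mod 17; (15|17)=+1, (12|17)=-1; (−1)^{2·1·8}·(+1)^1·(-1)^2 = +1.
v=13: a=13^3·(≡2), b=13^2·(≡12) mod 13; (2|13)=-1, (12|13)=+1; (−1)^{3·2·6}·(-1)^2·(+1)^3 = +1.
v=41: a=41^1·(≡19), b=41^1·(≡19) mod 41; (19|41)=-1, (19|41)=-1; (−1)^{1·1·20}·(-1)^1·(-1)^1 = +1.
v=∞: -150306 < 0 and 13070841 > 0  ⇒  (a,b)_∞ = +1.
v=3: a=3^-1·(≡1), b=3^-3·(≡2) mod 3; (1|3)=+1, (2|3)=-1; (−1)^{-1·-3·1}·(+1)^-3·(-1)^-1 = +1.
(-150306, 13070841 / ℚ) ramifies at {7, 19}: a division algebra.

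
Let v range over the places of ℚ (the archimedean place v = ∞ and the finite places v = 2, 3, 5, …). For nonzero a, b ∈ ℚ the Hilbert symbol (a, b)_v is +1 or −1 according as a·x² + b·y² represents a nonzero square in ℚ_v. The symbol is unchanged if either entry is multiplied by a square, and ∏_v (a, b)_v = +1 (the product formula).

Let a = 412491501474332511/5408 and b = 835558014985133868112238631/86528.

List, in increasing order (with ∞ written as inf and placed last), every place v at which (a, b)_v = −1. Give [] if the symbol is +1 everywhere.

(a, b) ≡ (798, 618222) mod (ℚ^×)²; places V = {2, 3, 7, 11, 13, 17, 19, 29, ∞}.
(a,b)_13: α=-2, u≡6; β=-2, v≡5 (mod 13); (6|13)=-1, (5|13)=-1; sign (−1)^0·-1^-2·-1^-2 = +1.
(a,b)_29: α=2, u≡2; β=3, v≡15 (mod 29); (2|29)=-1, (15|29)=-1; sign (−1)^0·-1^3·-1^2 = -1.
(a,b)_2: α=-5, β=-9; u≡7, v≡7 (mod 8); ε(u)ε(v)=1·1, αω(v)=-5·0, βω(u)=-9·0; sum ≡ 1  ⇒  -1.
(a,b)_17: α=2, u≡4; β=3, v≡14 (mod 17); (4|17)=+1, (14|17)=-1; sign (−1)^0·+1^3·-1^2 = +1.
(a,b)_7: α=5, u≡4; β=8, v≡5 (mod 7); (4|7)=+1, (5|7)=-1; sign (−1)^0·+1^8·-1^5 = -1.
(a,b)_3: α=1, u≡2; β=3, v≡1 (mod 3); (2|3)=-1, (1|3)=+1; sign (−1)^1·-1^3·+1^1 = +1.
(a,b)_19: α=1, u≡17; β=1, v≡13 (mod 19); (17|19)=+1, (13|19)=-1; sign (−1)^1·+1^1·-1^1 = +1.
(a,b)_11: α=6, u≡2; β=9, v≡1 (mod 11); (2|11)=-1, (1|11)=+1; sign (−1)^0·-1^9·+1^6 = -1.
(a,b)_∞: sgn(798)=+, sgn(618222)=+, so +1.
(798, 618222 / ℚ) ramifies at {2, 7, 11, 29}: a division algebra.

[2, 7, 11, 29]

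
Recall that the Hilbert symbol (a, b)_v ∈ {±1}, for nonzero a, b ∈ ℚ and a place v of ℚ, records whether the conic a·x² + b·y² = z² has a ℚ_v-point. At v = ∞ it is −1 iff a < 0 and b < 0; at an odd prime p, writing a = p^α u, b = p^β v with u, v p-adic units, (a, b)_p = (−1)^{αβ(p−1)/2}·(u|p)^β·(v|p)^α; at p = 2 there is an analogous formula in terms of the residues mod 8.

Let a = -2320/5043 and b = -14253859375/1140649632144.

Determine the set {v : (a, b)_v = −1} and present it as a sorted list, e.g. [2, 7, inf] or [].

[3, 5, 7, inf]

Mod squares: a ≡ -435, b ≡ -7. Check v ∈ {∞, 2, 3, 5, 7, 11, 19, 29, 31, 41}.
v=3: a=3^-1·(≡2), b=3^-6·(≡2) mod 3; (2|3)=-1, (2|3)=-1; (−1)^{-1·-6·1}·(-1)^-6·(-1)^-1 = -1.
v=7: a=7^0·(≡6), b=7^1·(≡5) mod 7; (6|7)=-1, (5|7)=-1; (−1)^{0·1·3}·(-1)^1·(-1)^0 = -1.
v=41: a=41^-2·(≡33), b=41^0·(≡15) mod 41; (33|41)=+1, (15|41)=-1; (−1)^{-2·0·20}·(+1)^0·(-1)^-2 = +1.
v=29: a=29^1·(≡17), b=29^-2·(≡20) mod 29; (17|29)=-1, (20|29)=+1; (−1)^{1·-2·14}·(-1)^-2·(+1)^1 = +1.
v=5: a=5^1·(≡2), b=5^6·(≡2) mod 5; (2|5)=-1, (2|5)=-1; (−1)^{1·6·2}·(-1)^6·(-1)^1 = -1.
v=2: v_2(a)=4, v_2(b)=-4; units ≡ 5, 1 (mod 8); ε·ε+αω+βω = 0·0+4·0+-4·1 ≡ 0  ⇒  (a,b)_2 = +1.
v=31: a=31^0·(≡15), b=31^-2·(≡24) mod 31; (15|31)=-1, (24|31)=-1; (−1)^{0·-2·15}·(-1)^-2·(-1)^0 = +1.
v=19: a=19^0·(≡14), b=19^4·(≡3) mod 19; (14|19)=-1, (3|19)=-1; (−1)^{0·4·9}·(-1)^4·(-1)^0 = +1.
v=11: a=11^0·(≡9), b=11^-2·(≡1) mod 11; (9|11)=+1, (1|11)=+1; (−1)^{0·-2·5}·(+1)^-2·(+1)^0 = +1.
v=∞: -435 < 0 and -7 < 0  ⇒  (a,b)_∞ = -1.
Ram(-435, -7) = {3, 5, 7, ∞}; no ℚ_3-point on the conic.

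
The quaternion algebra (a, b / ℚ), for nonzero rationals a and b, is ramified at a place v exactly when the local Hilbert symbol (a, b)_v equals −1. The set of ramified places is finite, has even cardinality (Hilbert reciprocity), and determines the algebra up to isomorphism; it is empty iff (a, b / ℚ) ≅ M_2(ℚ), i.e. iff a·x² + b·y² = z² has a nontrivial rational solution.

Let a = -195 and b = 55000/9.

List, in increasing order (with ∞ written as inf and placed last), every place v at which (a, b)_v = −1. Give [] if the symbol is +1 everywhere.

[2, 5]

Mod squares: a ≡ -195, b ≡ 22. Check v ∈ {∞, 2, 3, 5, 11, 13}.
v=3: a=3^1·(≡1), b=3^-2·(≡1) mod 3; (1|3)=+1, (1|3)=+1; (−1)^{1·-2·1}·(+1)^-2·(+1)^1 = +1.
v=5: a=5^1·(≡1), b=5^4·(≡2) mod 5; (1|5)=+1, (2|5)=-1; (−1)^{1·4·2}·(+1)^4·(-1)^1 = -1.
v=2: v_2(a)=0, v_2(b)=3; units ≡ 5, 3 (mod 8); ε·ε+αω+βω = 0·1+0·1+3·1 ≡ 1  ⇒  (a,b)_2 = -1.
v=∞: -195 < 0 and 22 > 0  ⇒  (a,b)_∞ = +1.
v=11: a=11^0·(≡3), b=11^1·(≡8) mod 11; (3|11)=+1, (8|11)=-1; (−1)^{0·1·5}·(+1)^1·(-1)^0 = +1.
v=13: a=13^1·(≡11), b=13^0·(≡4) mod 13; (11|13)=-1, (4|13)=+1; (−1)^{1·0·6}·(-1)^0·(+1)^1 = +1.
Ram(-195, 22) = {2, 5}; no ℚ_2-point on the conic.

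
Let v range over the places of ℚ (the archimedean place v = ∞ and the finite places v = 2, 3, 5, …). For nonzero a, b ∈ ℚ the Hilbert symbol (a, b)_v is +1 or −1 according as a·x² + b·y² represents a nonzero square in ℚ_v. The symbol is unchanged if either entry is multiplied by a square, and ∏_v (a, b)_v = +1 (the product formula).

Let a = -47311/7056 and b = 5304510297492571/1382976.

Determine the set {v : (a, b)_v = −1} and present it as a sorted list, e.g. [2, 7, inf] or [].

Mod squares: a ≡ -391, b ≡ 2369851. Check v ∈ {∞, 2, 3, 7, 11, 17, 19, 23, 29}.
v=29: a=29^0·(≡18), b=29^1·(≡11) mod 29; (18|29)=-1, (11|29)=-1; (−1)^{0·1·14}·(-1)^1·(-1)^0 = -1.
v=23: a=23^1·(≡2), b=23^3·(≡5) mod 23; (2|23)=+1, (5|23)=-1; (−1)^{1·3·11}·(+1)^3·(-1)^1 = +1.
v=∞: -391 < 0 and 2369851 > 0  ⇒  (a,b)_∞ = +1.
v=11: a=11^2·(≡1), b=11^5·(≡7) mod 11; (1|11)=+1, (7|11)=-1; (−1)^{2·5·5}·(+1)^5·(-1)^2 = +1.
v=19: a=19^0·(≡8), b=19^1·(≡8) mod 19; (8|19)=-1, (8|19)=-1; (−1)^{0·1·9}·(-1)^1·(-1)^0 = -1.
v=2: v_2(a)=-4, v_2(b)=-6; units ≡ 1, 3 (mod 8); ε·ε+αω+βω = 0·1+-4·1+-6·0 ≡ 0  ⇒  (a,b)_2 = +1.
v=7: a=7^-2·(≡4), b=7^-4·(≡2) mod 7; (4|7)=+1, (2|7)=+1; (−1)^{-2·-4·3}·(+1)^-4·(+1)^-2 = +1.
v=17: a=17^1·(≡5), b=17^3·(≡14) mod 17; (5|17)=-1, (14|17)=-1; (−1)^{1·3·8}·(-1)^3·(-1)^1 = +1.
v=3: a=3^-2·(≡2), b=3^-2·(≡1) mod 3; (2|3)=-1, (1|3)=+1; (−1)^{-2·-2·1}·(-1)^-2·(+1)^-2 = +1.
|Ram(-391, 2369851)| = 2, even; anisotropic at {19, 29}.

[19, 29]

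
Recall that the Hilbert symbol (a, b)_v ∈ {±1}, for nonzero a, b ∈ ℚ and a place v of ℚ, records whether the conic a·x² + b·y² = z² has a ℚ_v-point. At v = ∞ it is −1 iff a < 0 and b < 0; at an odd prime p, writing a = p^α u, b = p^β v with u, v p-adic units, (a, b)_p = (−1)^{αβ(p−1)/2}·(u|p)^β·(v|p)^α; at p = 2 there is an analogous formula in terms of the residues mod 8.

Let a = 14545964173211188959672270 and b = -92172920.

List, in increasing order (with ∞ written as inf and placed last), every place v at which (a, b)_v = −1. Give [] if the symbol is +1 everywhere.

[31, 41]

Mod squares: a ≡ 4537470, b ≡ -470270. Check v ∈ {∞, 2, 3, 5, 7, 17, 31, 37, 41}.
v=∞: 4537470 > 0 and -470270 < 0  ⇒  (a,b)_∞ = +1.
v=17: a=17^1·(≡10), b=17^0·(≡9) mod 17; (10|17)=-1, (9|17)=+1; (−1)^{1·0·8}·(-1)^0·(+1)^1 = +1.
v=37: a=37^4·(≡27), b=37^1·(≡13) mod 37; (27|37)=+1, (13|37)=-1; (−1)^{4·1·18}·(+1)^1·(-1)^4 = +1.
v=41: a=41^3·(≡28), b=41^1·(≡33) mod 41; (28|41)=-1, (33|41)=+1; (−1)^{3·1·20}·(-1)^1·(+1)^3 = -1.
v=3: a=3^3·(≡1), b=3^0·(≡1) mod 3; (1|3)=+1, (1|3)=+1; (−1)^{3·0·1}·(+1)^0·(+1)^3 = +1.
v=7: a=7^7·(≡3), b=7^2·(≡2) mod 7; (3|7)=-1, (2|7)=+1; (−1)^{7·2·3}·(-1)^2·(+1)^7 = +1.
v=5: a=5^1·(≡4), b=5^1·(≡1) mod 5; (4|5)=+1, (1|5)=+1; (−1)^{1·1·2}·(+1)^1·(+1)^1 = +1.
v=31: a=31^3·(≡9), b=31^1·(≡14) mod 31; (9|31)=+1, (14|31)=+1; (−1)^{3·1·15}·(+1)^1·(+1)^3 = -1.
v=2: v_2(a)=1, v_2(b)=3; units ≡ 7, 1 (mod 8); ε·ε+αω+βω = 1·0+1·0+3·0 ≡ 0  ⇒  (a,b)_2 = +1.
|Ram(4537470, -470270)| = 2, even; anisotropic at {31, 41}.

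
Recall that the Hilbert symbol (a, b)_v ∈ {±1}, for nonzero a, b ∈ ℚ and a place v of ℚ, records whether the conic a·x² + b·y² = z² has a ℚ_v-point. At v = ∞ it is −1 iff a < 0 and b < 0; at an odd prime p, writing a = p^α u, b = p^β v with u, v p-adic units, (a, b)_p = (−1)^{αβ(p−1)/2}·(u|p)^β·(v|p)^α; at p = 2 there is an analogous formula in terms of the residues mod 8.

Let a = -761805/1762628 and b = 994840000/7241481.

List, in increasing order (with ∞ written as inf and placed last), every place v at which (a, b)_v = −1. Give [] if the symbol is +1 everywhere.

Mod squares: a ≡ -17765, b ≡ 24871. Check v ∈ {∞, 2, 3, 5, 7, 11, 13, 17, 19, 23}.
v=19: a=19^1·(≡12), b=19^1·(≡6) mod 19; (12|19)=-1, (6|19)=+1; (−1)^{1·1·9}·(-1)^1·(+1)^1 = +1.
v=17: a=17^-1·(≡16), b=17^1·(≡2) mod 17; (16|17)=+1, (2|17)=+1; (−1)^{-1·1·8}·(+1)^1·(+1)^-1 = +1.
v=5: a=5^1·(≡3), b=5^4·(≡4) mod 5; (3|5)=-1, (4|5)=+1; (−1)^{1·4·2}·(-1)^4·(+1)^1 = +1.
v=∞: -17765 < 0 and 24871 > 0  ⇒  (a,b)_∞ = +1.
v=2: v_2(a)=-2, v_2(b)=6; units ≡ 3, 7 (mod 8); ε·ε+αω+βω = 1·1+-2·0+6·1 ≡ 1  ⇒  (a,b)_2 = -1.
v=7: a=7^-2·(≡2), b=7^1·(≡4) mod 7; (2|7)=+1, (4|7)=+1; (−1)^{-2·1·3}·(+1)^1·(+1)^-2 = +1.
v=13: a=13^0·(≡6), b=13^-2·(≡11) mod 13; (6|13)=-1, (11|13)=-1; (−1)^{0·-2·6}·(-1)^-2·(-1)^0 = +1.
v=11: a=11^1·(≡10), b=11^1·(≡7) mod 11; (10|11)=-1, (7|11)=-1; (−1)^{1·1·5}·(-1)^1·(-1)^1 = -1.
v=23: a=23^-2·(≡15), b=23^-2·(≡6) mod 23; (15|23)=-1, (6|23)=+1; (−1)^{-2·-2·11}·(-1)^-2·(+1)^-2 = +1.
v=3: a=3^6·(≡1), b=3^-4·(≡1) mod 3; (1|3)=+1, (1|3)=+1; (−1)^{6·-4·1}·(+1)^-4·(+1)^6 = +1.
|Ram(-17765, 24871)| = 2, even; anisotropic at {2, 11}.

[2, 11]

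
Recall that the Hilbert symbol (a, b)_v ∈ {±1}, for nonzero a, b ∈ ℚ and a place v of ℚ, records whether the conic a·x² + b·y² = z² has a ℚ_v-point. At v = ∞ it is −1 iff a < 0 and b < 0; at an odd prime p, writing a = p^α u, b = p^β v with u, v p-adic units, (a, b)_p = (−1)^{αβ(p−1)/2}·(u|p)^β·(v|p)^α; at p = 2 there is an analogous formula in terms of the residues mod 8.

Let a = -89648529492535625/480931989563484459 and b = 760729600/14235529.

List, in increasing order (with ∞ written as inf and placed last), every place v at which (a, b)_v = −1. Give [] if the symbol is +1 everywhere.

(a, b) ≡ (-187, 7429) mod (ℚ^×)²; places V = {2, 3, 5, 7, 11, 13, 17, 19, 23, 29, ∞}.
(a,b)_5: α=4, u≡2; β=2, v≡1 (mod 5); (2|5)=-1, (1|5)=+1; sign (−1)^0·-1^2·+1^4 = +1.
(a,b)_29: α=-2, u≡24; β=0, v≡7 (mod 29); (24|29)=+1, (7|29)=+1; sign (−1)^0·+1^0·+1^-2 = +1.
(a,b)_3: α=-2, u≡2; β=0, v≡1 (mod 3); (2|3)=-1, (1|3)=+1; sign (−1)^0·-1^0·+1^-2 = +1.
(a,b)_7: α=-10, u≡2; β=-6, v≡4 (mod 7); (2|7)=+1, (4|7)=+1; sign (−1)^0·+1^-6·+1^-10 = +1.
(a,b)_∞: sgn(-187)=−, sgn(7429)=+, so +1.
(a,b)_2: α=0, β=12; u≡5, v≡5 (mod 8); ε(u)ε(v)=0·0, αω(v)=0·1, βω(u)=12·1; sum ≡ 0  ⇒  +1.
(a,b)_11: α=-3, u≡1; β=-2, v≡1 (mod 11); (1|11)=+1, (1|11)=+1; sign (−1)^0·+1^-2·+1^-3 = +1.
(a,b)_23: α=4, u≡11; β=1, v≡4 (mod 23); (11|23)=-1, (4|23)=+1; sign (−1)^0·-1^1·+1^4 = -1.
(a,b)_19: α=2, u≡2; β=1, v≡6 (mod 19); (2|19)=-1, (6|19)=+1; sign (−1)^0·-1^1·+1^2 = -1.
(a,b)_13: α=-2, u≡8; β=0, v≡8 (mod 13); (8|13)=-1, (8|13)=-1; sign (−1)^0·-1^0·-1^-2 = +1.
(a,b)_17: α=5, u≡12; β=1, v≡6 (mod 17); (12|17)=-1, (6|17)=-1; sign (−1)^0·-1^1·-1^5 = +1.
(-187, 7429 / ℚ) ramifies at {19, 23}: a division algebra.

[19, 23]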